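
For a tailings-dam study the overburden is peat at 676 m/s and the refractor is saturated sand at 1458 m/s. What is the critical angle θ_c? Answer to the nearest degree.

At critical incidence the refracted ray runs along the interface (θ₂ = 90°), so sin θ_c = V₁/V₂.
θ_c = arcsin(676/1458) = arcsin 0.4636 = 27.62°.

28°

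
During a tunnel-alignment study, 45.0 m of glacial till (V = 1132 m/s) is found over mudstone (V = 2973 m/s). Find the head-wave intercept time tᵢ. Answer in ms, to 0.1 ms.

73.5 ms

tᵢ = 2h·√(V₂²−V₁²)/(V₁V₂).
√(V₂²−V₁²) = √(2973²−1132²) = 2749.1 m/s.
tᵢ = 2·45.0·2749.1/(1132·2973) = 0.07352 s.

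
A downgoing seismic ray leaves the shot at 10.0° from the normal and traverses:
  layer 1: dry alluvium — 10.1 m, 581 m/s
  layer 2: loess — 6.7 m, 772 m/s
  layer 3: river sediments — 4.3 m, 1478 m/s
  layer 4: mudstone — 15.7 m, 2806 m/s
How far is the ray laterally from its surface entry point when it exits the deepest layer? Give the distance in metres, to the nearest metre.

30 m

Ray parameter p = sin 10.0° / 581 m/s = 2.9888e-04 s/m.
Layer 1: θ = 10.00°; offset = 10.1·tan 10.00° = 1.781 m.
Layer 2: sin θ = p·772 = 0.2307 → θ = 13.34°; offset = 6.7·tan 13.34° = 1.589 m.
Layer 3: sin θ = p·1478 = 0.4417 → θ = 26.22°; offset = 4.3·tan 26.22° = 2.117 m.
Layer 4: sin θ = p·2806 = 0.8387 → θ = 57.00°; offset = 15.7·tan 57.00° = 24.174 m.
Σ offsets = 29.661 m.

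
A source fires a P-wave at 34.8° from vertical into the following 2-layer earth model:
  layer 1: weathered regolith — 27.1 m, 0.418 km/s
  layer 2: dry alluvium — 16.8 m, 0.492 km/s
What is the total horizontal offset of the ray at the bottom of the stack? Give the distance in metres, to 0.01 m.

34.07 m

Apply Snell's law at each interface; in layer i the horizontal offset is hᵢ·tan θᵢ.
Layer 1: θ = 34.80°; offset = 27.1·tan 34.80° = 18.8350 m.
Layer 2: sin θ = 0.492·sin 34.8°/0.418 = 0.6717, θ = 42.20°; offset = 16.8·tan 42.20° = 15.2345 m.
Σ offsets = 34.0695 m.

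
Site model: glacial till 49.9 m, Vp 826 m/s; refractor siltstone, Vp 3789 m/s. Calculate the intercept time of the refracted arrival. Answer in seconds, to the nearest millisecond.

tᵢ = 2h·√(V₂²−V₁²)/(V₁V₂).
√(V₂²−V₁²) = √(3789²−826²) = 3697.9 m/s.
tᵢ = 2·49.9·3697.9/(826·3789) = 0.11792 s.

0.118 s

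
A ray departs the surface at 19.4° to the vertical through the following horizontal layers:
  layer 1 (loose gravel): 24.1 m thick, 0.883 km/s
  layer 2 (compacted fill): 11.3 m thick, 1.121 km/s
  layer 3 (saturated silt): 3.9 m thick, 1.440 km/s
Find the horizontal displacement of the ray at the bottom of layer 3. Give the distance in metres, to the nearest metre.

Apply Snell's law at each interface; in layer i the horizontal offset is hᵢ·tan θᵢ.
Layer 1: θ = 19.40°; offset = 24.1·tan 19.40° = 8.487 m.
Layer 2: sin θ = 1.121·sin 19.4°/0.883 = 0.4217, θ = 24.94°; offset = 11.3·tan 24.94° = 5.255 m.
Layer 3: sin θ = 1.440·sin 19.4°/0.883 = 0.5417, θ = 32.80°; offset = 3.9·tan 32.80° = 2.513 m.
Summing the layer offsets gives 16.255 m.

16 m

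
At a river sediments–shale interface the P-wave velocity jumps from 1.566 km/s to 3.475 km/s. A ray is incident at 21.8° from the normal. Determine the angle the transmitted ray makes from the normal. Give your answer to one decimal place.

Snell's law: sin θ₂ = (V₂/V₁)·sin θ₁ = (3.475/1.566)·sin 21.8° = 0.8241.
θ₂ = sin⁻¹(0.8241) = 55.49° (from vertical).

55.5°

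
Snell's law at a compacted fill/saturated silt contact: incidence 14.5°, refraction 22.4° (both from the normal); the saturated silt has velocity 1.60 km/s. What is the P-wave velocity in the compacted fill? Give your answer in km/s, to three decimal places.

sin 14.5° = 0.2504; sin 22.4° = 0.3811.
V₁ = V₂·(sin θ₁/sin θ₂) = 1.60·(0.2504/0.3811) = 1.051 km/s.

1.051 km/s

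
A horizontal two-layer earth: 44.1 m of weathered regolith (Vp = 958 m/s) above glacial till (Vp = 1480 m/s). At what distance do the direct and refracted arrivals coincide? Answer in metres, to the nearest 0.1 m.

190.6 m

x_cross = 2h·√((V₂+V₁)/(V₂−V₁)).
(V₂+V₁)/(V₂−V₁) = (1480+958)/(1480−958) = 4.6705; √ = 2.1611.
x_cross = 2·44.1·2.1611 = 190.61 m.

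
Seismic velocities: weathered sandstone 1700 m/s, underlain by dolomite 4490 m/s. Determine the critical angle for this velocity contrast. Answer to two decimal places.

22.25°

At critical incidence the refracted ray runs along the interface (θ₂ = 90°), so sin θ_c = V₁/V₂.
θ_c = arcsin(1700/4490) = arcsin 0.3786 = 22.25°.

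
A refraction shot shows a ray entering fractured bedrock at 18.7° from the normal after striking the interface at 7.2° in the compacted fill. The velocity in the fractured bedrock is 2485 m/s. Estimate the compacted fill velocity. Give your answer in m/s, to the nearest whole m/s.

sin 7.2° = 0.1253; sin 18.7° = 0.3206.
V₁ = V₂·(sin θ₁/sin θ₂) = 2485·(0.1253/0.3206) = 971.43 m/s.

971 m/s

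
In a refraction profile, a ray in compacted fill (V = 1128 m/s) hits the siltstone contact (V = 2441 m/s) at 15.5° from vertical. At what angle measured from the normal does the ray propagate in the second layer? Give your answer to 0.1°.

35.3°

Snell's law: sin θ₂ = (V₂/V₁)·sin θ₁ = (2441/1128)·sin 15.5° = 0.5783.
θ₂ = arcsin 0.5783 = 35.33° from the normal.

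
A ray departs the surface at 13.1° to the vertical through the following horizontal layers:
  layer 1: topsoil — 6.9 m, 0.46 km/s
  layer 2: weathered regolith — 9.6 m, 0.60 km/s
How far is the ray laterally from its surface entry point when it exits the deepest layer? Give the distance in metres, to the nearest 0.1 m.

4.6 m

Apply Snell's law at each interface; in layer i the horizontal offset is hᵢ·tan θᵢ.
Layer 1: θ = 13.10°; offset = 6.9·tan 13.10° = 1.606 m.
Layer 2: sin θ = 0.60·sin 13.1°/0.46 = 0.2956, θ = 17.20°; offset = 9.6·tan 17.20° = 2.971 m.
Summing the layer offsets gives 4.577 m.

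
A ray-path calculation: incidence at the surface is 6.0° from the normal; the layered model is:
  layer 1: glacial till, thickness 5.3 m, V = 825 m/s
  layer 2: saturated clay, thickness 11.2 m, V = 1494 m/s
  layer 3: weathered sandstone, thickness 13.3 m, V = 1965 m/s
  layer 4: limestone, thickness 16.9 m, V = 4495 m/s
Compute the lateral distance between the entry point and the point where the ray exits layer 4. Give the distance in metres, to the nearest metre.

18 m

Ray parameter p = sin 6.0° / 825 m/s = 1.2670e-04 s/m.
Layer 1: θ = 6.00°; offset = 5.3·tan 6.00° = 0.557 m.
Layer 2: sin θ = p·1494 = 0.1893 → θ = 10.91°; offset = 11.2·tan 10.91° = 2.159 m.
Layer 3: sin θ = p·1965 = 0.2490 → θ = 14.42°; offset = 13.3·tan 14.42° = 3.419 m.
Layer 4: sin θ = p·4495 = 0.5695 → θ = 34.72°; offset = 16.9·tan 34.72° = 11.709 m.
Σ offsets = 17.845 m.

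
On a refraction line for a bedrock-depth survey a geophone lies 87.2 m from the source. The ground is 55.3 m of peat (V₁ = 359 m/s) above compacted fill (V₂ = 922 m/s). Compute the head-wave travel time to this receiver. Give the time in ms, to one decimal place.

378.3 ms

θ_c = arcsin(V₁/V₂) = arcsin(359/922) = 22.92°, cos θ_c = 0.9211.
Intercept time tᵢ = 2h cos θ_c / V₁ = 2·55.3·0.9211/359 = 0.28376 s.
t = x/V₂ + tᵢ = 87.2/922 + 0.28376 = 0.37834 s.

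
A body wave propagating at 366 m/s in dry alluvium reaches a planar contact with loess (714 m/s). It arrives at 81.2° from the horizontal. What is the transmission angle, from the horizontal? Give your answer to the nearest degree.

73°

Convert to the normal: θ₁ = 90° − 81.2° = 8.8°.
Snell's law: sin θ₂ = (V₂/V₁)·sin θ₁ = (714/366)·sin 8.8° = 0.2984.
θ₂ = sin⁻¹(0.2984) = 17.36° (from vertical).
From the interface: 90° − 17.36° = 72.64°.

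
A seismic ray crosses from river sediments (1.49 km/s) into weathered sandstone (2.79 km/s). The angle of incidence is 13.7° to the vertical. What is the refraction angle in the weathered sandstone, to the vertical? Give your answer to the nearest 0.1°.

26.3°

Snell's law: sin θ₂ = (V₂/V₁)·sin θ₁ = (2.79/1.49)·sin 13.7° = 0.4435.
θ₂ = sin⁻¹(0.4435) = 26.33° (from vertical).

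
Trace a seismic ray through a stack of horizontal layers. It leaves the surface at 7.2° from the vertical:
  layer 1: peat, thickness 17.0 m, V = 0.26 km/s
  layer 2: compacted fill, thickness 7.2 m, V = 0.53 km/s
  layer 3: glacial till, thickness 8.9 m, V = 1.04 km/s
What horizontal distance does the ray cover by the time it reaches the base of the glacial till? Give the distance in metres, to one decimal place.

Apply Snell's law at each interface; in layer i the horizontal offset is hᵢ·tan θᵢ.
Layer 1: θ = 7.20°; offset = 17.0·tan 7.20° = 2.148 m.
Layer 2: sin θ = 0.53·sin 7.2°/0.26 = 0.2555, θ = 14.80°; offset = 7.2·tan 14.80° = 1.903 m.
Layer 3: sin θ = 1.04·sin 7.2°/0.26 = 0.5013, θ = 30.09°; offset = 8.9·tan 30.09° = 5.157 m.
Σ offsets = 9.207 m.

9.2 m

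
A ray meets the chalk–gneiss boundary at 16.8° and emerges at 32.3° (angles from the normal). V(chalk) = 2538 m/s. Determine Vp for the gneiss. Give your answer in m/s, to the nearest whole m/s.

Snell's law: sin 16.8°/V₁ = sin 32.3°/V₂.
V₂ = V₁·sin 32.3°/sin 16.8° = 2538 × 1.8488 = 4692.17 m/s.

4692 m/s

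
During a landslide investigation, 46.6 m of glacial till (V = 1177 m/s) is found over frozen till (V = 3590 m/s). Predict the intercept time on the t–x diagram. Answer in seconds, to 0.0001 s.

θ_c = arcsin(V₁/V₂) = arcsin(1177/3590) = 19.14°; cos θ_c = 0.9447.
tᵢ = 2h·cos θ_c / V₁ = 2·46.6·0.9447 / 1177 = 0.07481 s.

0.0748 s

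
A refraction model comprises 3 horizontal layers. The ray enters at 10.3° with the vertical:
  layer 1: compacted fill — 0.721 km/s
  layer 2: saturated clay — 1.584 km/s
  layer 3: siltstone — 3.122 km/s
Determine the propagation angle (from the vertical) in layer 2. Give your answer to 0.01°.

23.13°

Ray parameter p = sin 10.3° / 0.721 = 2.4799e-01 s/km.
sin θ_2 = p·V_2 = 2.4799e-01 × 1.584 = 0.3928.
θ_2 = arcsin 0.3928 = 23.13°.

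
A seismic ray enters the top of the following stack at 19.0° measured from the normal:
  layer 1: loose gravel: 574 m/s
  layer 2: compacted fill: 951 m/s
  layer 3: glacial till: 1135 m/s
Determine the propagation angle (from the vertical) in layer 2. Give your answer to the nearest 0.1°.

32.6°

Snell's law across each interface conserves sin θ / V, so sin θ_2 = V_2·sin θ₁/V₁.
sin θ_2 = 951 × sin 19.0° / 574 = 0.5394.
θ_2 = 32.64° from the vertical.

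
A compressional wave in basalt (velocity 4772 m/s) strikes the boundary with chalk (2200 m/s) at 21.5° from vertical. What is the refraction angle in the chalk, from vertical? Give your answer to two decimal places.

sin θ₁/V₁ = sin θ₂/V₂ ⇒ sin θ₂ = 2200·sin 21.5°/4772 = 2200·0.3665/4772 = 0.1690.
θ₂ = sin⁻¹(0.1690) = 9.73° (from vertical).

9.73°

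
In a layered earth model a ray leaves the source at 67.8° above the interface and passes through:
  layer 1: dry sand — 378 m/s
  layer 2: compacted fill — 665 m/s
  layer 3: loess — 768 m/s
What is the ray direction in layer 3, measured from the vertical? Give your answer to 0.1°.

From the normal: θ₁ = 90° − 67.8° = 22.2°.
Snell's law across each interface conserves sin θ / V, so sin θ_3 = V_3·sin θ₁/V₁.
sin θ_3 = 768 × sin 22.2° / 378 = 0.7677.
θ_3 = 50.15° from the vertical.

50.1°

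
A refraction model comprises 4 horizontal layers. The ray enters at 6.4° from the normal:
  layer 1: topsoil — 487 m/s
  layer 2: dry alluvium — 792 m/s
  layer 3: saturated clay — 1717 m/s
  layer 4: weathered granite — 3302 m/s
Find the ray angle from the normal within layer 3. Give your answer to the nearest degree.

23°

Snell's law across each interface conserves sin θ / V, so sin θ_3 = V_3·sin θ₁/V₁.
sin θ_3 = 1717 × sin 6.4° / 487 = 0.3930.
θ_3 = arcsin 0.3930 = 23.14°.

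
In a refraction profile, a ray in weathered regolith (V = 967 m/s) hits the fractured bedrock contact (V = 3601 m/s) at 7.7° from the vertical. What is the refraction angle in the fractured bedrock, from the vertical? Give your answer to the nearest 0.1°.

sin θ₁/V₁ = sin θ₂/V₂ ⇒ sin θ₂ = 3601·sin 7.7°/967 = 3601·0.1340/967 = 0.4989.
θ₂ = sin⁻¹(0.4989) = 29.93° (from vertical).

29.9°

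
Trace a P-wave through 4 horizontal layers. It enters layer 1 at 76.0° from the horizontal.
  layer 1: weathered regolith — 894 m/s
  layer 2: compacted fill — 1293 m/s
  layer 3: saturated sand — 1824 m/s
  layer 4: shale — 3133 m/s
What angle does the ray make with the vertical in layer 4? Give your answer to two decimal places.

From the normal: θ₁ = 90° − 76.0° = 14.0°.
Snell's law across each interface conserves sin θ / V, so sin θ_4 = V_4·sin θ₁/V₁.
sin θ_4 = 3133 × sin 14.0° / 894 = 0.8478.
θ_4 = arcsin 0.8478 = 57.97°.

57.97°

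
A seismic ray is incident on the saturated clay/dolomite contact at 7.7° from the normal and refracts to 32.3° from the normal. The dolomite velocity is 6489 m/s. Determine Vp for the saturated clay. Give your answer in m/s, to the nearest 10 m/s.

1630 m/s

Snell's law: sin 7.7°/V₁ = sin 32.3°/V₂.
V₁ = V₂·sin 7.7°/sin 32.3° = 6489 × 0.2507 = 1627.08 m/s.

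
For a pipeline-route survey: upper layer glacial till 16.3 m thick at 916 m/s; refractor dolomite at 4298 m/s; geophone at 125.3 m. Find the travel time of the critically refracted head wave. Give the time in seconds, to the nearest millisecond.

0.064 s

t = x/V₂ + 2h·√(V₂²−V₁²)/(V₁V₂).
√(V₂²−V₁²) = √(4298²−916²) = 4199.3 m/s; delay term = 2·16.3·4199.3/(916·4298) = 0.03477 s.
t = 125.3/4298 + 0.03477 = 0.06392 s.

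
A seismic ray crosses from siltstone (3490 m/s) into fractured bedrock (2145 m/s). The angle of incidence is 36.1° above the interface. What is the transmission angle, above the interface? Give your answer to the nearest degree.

Convert to the normal: θ₁ = 90° − 36.1° = 53.9°.
Snell's law: sin θ₂ = (V₂/V₁)·sin θ₁ = (2145/3490)·sin 53.9° = 0.4966.
θ₂ = sin⁻¹(0.4966) = 29.78° (from vertical).
From the interface: 90° − 29.78° = 60.22°.

60°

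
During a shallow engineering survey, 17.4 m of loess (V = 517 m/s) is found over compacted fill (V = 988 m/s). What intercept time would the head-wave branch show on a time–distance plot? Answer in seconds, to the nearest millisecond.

0.057 s

tᵢ = 2h·√(V₂²−V₁²)/(V₁V₂).
√(V₂²−V₁²) = √(988²−517²) = 841.9 m/s.
tᵢ = 2·17.4·841.9/(517·988) = 0.05736 s.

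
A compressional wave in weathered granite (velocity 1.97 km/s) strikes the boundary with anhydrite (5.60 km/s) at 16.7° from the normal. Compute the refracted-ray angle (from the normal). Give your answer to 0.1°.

54.8°

sin θ₁/V₁ = sin θ₂/V₂ ⇒ sin θ₂ = 5.60·sin 16.7°/1.97 = 5.60·0.2874/1.97 = 0.8169.
θ₂ = sin⁻¹(0.8169) = 54.77° (from vertical).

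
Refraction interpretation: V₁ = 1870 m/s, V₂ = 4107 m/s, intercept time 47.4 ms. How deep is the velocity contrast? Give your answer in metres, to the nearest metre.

50 m

h = tᵢ·V₁·V₂ / (2·√(V₂²−V₁²)).
√(V₂²−V₁²) = √(4107² − 1870²) = 3656.6 m/s.
h = 0.0474 s × 1870 × 4107 / (2 × 3656.6) = 49.78 m.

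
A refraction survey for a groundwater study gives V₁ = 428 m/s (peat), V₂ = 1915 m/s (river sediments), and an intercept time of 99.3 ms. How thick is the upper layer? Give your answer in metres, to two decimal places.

θ_c = arcsin(428/1915) = 12.91°; cos θ_c = 0.9747.
tᵢ = 2h cos θ_c/V₁ ⇒ h = tᵢ·V₁/(2 cos θ_c) = 0.0993·428/(2·0.9747) = 21.80 m.

21.80 m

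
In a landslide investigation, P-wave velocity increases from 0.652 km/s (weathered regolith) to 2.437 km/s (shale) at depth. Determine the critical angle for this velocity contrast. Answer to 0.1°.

Critical incidence: sin θ_c = V₁/V₂ = 0.652/2.437 = 0.2675.
θ_c = arcsin 0.2675 = 15.52°.

15.5°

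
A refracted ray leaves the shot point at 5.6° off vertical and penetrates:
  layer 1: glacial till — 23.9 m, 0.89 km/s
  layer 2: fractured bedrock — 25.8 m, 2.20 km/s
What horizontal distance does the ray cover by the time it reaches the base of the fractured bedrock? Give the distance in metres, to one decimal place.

p = sin θ₁/V₁ = sin 5.6°/0.89 = 1.0964e-01 s/km is conserved through the stack.
Layer 1: θ = 5.60°; offset = 23.9·tan 5.60° = 2.343 m.
Layer 2: sin θ = p·2.20 = 0.2412 → θ = 13.96°; offset = 25.8·tan 13.96° = 6.413 m.
Total horizontal offset = 8.756 m.

8.8 m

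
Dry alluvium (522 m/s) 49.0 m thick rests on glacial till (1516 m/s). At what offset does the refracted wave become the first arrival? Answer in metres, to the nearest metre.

140 m

θ_c = arcsin(522/1516) = 20.14°, so cos θ_c = 0.9388 and tᵢ = 2h cos θ_c/V₁ = 0.1763 s.
At crossover x/V₁ = x/V₂ + tᵢ ⇒ x = tᵢ/(1/V₁ − 1/V₂) = 0.17626/(1.9157e-03 − 6.5963e-04) = 140.32 m.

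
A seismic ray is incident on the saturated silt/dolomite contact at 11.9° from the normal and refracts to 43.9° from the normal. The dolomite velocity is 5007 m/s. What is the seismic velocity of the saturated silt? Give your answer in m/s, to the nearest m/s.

sin 11.9° = 0.2062; sin 43.9° = 0.6934.
V₁ = V₂·(sin θ₁/sin θ₂) = 5007·(0.2062/0.6934) = 1488.98 m/s.

1489 m/s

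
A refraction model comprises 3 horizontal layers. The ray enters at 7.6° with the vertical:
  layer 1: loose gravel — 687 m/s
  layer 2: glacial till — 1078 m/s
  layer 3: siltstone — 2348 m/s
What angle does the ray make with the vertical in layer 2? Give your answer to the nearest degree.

12°

Snell's law across each interface conserves sin θ / V, so sin θ_2 = V_2·sin θ₁/V₁.
sin θ_2 = 1078 × sin 7.6° / 687 = 0.2075.
θ_2 = arcsin 0.2075 = 11.98°.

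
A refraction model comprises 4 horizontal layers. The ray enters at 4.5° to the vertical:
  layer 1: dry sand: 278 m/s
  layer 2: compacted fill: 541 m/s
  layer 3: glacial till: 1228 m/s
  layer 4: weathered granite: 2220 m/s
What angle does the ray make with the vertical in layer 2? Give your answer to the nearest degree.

Snell's law across each interface conserves sin θ / V, so sin θ_2 = V_2·sin θ₁/V₁.
sin θ_2 = 541 × sin 4.5° / 278 = 0.1527.
θ_2 = arcsin 0.1527 = 8.78°.

9°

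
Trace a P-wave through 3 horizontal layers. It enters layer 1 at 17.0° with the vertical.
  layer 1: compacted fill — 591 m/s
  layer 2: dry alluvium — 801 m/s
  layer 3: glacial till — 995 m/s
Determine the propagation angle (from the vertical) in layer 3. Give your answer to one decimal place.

Snell's law across each interface conserves sin θ / V, so sin θ_3 = V_3·sin θ₁/V₁.
sin θ_3 = 995 × sin 17.0° / 591 = 0.4922.
θ_3 = 29.49° from the vertical.

29.5°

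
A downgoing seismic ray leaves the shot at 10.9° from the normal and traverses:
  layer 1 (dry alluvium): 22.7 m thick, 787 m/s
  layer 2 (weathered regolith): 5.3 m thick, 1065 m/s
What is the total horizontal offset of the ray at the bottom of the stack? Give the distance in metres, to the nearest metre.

6 m

p = sin θ₁/V₁ = sin 10.9°/787 = 2.4027e-04 s/m is conserved through the stack.
Layer 1: θ = 10.90°; offset = 22.7·tan 10.90° = 4.371 m.
Layer 2: sin θ = p·1065 = 0.2559 → θ = 14.83°; offset = 5.3·tan 14.83° = 1.403 m.
Summing the layer offsets gives 5.774 m.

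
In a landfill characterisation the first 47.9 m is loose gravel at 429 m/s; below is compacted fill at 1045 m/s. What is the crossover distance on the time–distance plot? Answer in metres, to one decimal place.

148.2 m

θ_c = arcsin(429/1045) = 24.24°, so cos θ_c = 0.9118 and tᵢ = 2h cos θ_c/V₁ = 0.2036 s.
At crossover x/V₁ = x/V₂ + tᵢ ⇒ x = tᵢ/(1/V₁ − 1/V₂) = 0.20362/(2.3310e-03 − 9.5694e-04) = 148.19 m.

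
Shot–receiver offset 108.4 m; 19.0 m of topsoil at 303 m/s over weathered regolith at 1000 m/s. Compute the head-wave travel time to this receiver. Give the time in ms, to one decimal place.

t = x/V₂ + 2h·√(V₂²−V₁²)/(V₁V₂).
√(V₂²−V₁²) = √(1000²−303²) = 953.0 m/s; delay term = 2·19.0·953.0/(303·1000) = 0.11952 s.
t = 108.4/1000 + 0.11952 = 0.22792 s.

227.9 ms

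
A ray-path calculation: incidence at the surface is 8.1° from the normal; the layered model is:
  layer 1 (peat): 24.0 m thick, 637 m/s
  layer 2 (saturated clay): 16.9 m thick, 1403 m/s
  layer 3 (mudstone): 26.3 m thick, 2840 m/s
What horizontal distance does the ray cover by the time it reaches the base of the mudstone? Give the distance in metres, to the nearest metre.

Apply Snell's law at each interface; in layer i the horizontal offset is hᵢ·tan θᵢ.
Layer 1: θ = 8.10°; offset = 24.0·tan 8.10° = 3.416 m.
Layer 2: sin θ = 1403·sin 8.1°/637 = 0.3103, θ = 18.08°; offset = 16.9·tan 18.08° = 5.517 m.
Layer 3: sin θ = 2840·sin 8.1°/637 = 0.6282, θ = 38.92°; offset = 26.3·tan 38.92° = 21.234 m.
Summing the layer offsets gives 30.167 m.

30 m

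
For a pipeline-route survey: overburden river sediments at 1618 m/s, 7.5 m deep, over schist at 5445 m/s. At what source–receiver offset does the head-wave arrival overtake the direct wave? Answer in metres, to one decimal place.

20.4 m

x_cross = 2h·√((V₂+V₁)/(V₂−V₁)).
(V₂+V₁)/(V₂−V₁) = (5445+1618)/(5445−1618) = 1.8456; √ = 1.3585.
x_cross = 2·7.5·1.3585 = 20.38 m.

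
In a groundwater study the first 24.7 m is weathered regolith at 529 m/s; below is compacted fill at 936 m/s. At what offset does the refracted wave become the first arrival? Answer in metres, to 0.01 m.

93.72 m

θ_c = arcsin(529/936) = 34.41°, so cos θ_c = 0.8250 and tᵢ = 2h cos θ_c/V₁ = 0.0770 s.
At crossover x/V₁ = x/V₂ + tᵢ ⇒ x = tᵢ/(1/V₁ − 1/V₂) = 0.07704/(1.8904e-03 − 1.0684e-03) = 93.72 m.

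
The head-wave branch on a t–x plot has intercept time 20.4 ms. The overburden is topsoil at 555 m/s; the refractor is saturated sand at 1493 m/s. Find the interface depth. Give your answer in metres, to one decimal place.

6.1 m

θ_c = arcsin(555/1493) = 21.82°; cos θ_c = 0.9283.
tᵢ = 2h cos θ_c/V₁ ⇒ h = tᵢ·V₁/(2 cos θ_c) = 0.0204·555/(2·0.9283) = 6.10 m.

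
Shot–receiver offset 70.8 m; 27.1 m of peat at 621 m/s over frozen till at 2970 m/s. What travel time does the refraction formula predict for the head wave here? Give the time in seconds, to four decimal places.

0.1092 s

θ_c = arcsin(V₁/V₂) = arcsin(621/2970) = 12.07°, cos θ_c = 0.9779.
Intercept time tᵢ = 2h cos θ_c / V₁ = 2·27.1·0.9779/621 = 0.08535 s.
t = x/V₂ + tᵢ = 70.8/2970 + 0.08535 = 0.10919 s.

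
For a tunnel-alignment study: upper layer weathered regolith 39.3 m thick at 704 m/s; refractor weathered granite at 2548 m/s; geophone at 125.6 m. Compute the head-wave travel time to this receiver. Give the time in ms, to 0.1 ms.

θ_c = arcsin(V₁/V₂) = arcsin(704/2548) = 16.04°, cos θ_c = 0.9611.
Intercept time tᵢ = 2h cos θ_c / V₁ = 2·39.3·0.9611/704 = 0.10730 s.
t = x/V₂ + tᵢ = 125.6/2548 + 0.10730 = 0.15660 s.

156.6 ms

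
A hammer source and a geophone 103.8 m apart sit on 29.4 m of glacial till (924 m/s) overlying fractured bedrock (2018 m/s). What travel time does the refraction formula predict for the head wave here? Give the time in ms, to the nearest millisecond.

108 ms

θ_c = arcsin(V₁/V₂) = arcsin(924/2018) = 27.25°, cos θ_c = 0.8890.
Intercept time tᵢ = 2h cos θ_c / V₁ = 2·29.4·0.8890/924 = 0.05657 s.
t = x/V₂ + tᵢ = 103.8/2018 + 0.05657 = 0.10801 s.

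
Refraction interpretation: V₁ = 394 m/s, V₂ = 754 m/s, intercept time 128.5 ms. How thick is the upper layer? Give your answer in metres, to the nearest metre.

30 m

h = tᵢ·V₁·V₂ / (2·√(V₂²−V₁²)).
√(V₂²−V₁²) = √(754² − 394²) = 642.9 m/s.
h = 0.1285 s × 394 × 754 / (2 × 642.9) = 29.69 m.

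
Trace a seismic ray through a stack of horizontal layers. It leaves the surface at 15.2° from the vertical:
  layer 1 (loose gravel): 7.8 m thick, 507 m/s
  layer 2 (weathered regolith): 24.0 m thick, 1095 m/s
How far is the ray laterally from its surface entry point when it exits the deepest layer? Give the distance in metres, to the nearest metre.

Apply Snell's law at each interface; in layer i the horizontal offset is hᵢ·tan θᵢ.
Layer 1: θ = 15.20°; offset = 7.8·tan 15.20° = 2.119 m.
Layer 2: sin θ = 1095·sin 15.2°/507 = 0.5663, θ = 34.49°; offset = 24.0·tan 34.49° = 16.489 m.
Summing the layer offsets gives 18.608 m.

19 m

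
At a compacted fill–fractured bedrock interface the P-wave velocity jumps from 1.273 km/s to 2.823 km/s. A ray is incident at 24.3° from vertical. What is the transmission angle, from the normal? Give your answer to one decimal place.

65.9°

Snell's law: sin θ₂ = (V₂/V₁)·sin θ₁ = (2.823/1.273)·sin 24.3° = 0.9126.
θ₂ = arcsin 0.9126 = 65.86° from the normal.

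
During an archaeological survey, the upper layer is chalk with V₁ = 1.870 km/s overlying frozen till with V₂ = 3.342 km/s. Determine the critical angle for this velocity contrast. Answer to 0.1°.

At critical incidence the refracted ray runs along the interface (θ₂ = 90°), so sin θ_c = V₁/V₂.
θ_c = arcsin(1.870/3.342) = arcsin 0.5595 = 34.02°.

34.0°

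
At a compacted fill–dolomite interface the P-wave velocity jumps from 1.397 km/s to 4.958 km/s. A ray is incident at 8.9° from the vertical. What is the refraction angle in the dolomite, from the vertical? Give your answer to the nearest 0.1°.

33.3°

sin θ₁/V₁ = sin θ₂/V₂ ⇒ sin θ₂ = 4.958·sin 8.9°/1.397 = 4.958·0.1547/1.397 = 0.5491.
θ₂ = sin⁻¹(0.5491) = 33.30° (from vertical).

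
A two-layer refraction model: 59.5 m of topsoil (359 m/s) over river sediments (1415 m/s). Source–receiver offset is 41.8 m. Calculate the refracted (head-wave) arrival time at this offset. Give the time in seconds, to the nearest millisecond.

0.350 s

θ_c = arcsin(V₁/V₂) = arcsin(359/1415) = 14.70°, cos θ_c = 0.9673.
Intercept time tᵢ = 2h cos θ_c / V₁ = 2·59.5·0.9673/359 = 0.32063 s.
t = x/V₂ + tᵢ = 41.8/1415 + 0.32063 = 0.35017 s.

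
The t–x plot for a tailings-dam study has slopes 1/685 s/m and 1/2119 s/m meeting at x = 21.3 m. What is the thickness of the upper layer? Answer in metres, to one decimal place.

x_cross = 2h·√((V₂+V₁)/(V₂−V₁)) → h = x_cross / (2·√((V₂+V₁)/(V₂−V₁))).
√((V₂+V₁)/(V₂−V₁)) = √((2119+685)/(2119−685)) = 1.3983.
h = 21.3 / (2·1.3983) = 7.62 m.

7.6 m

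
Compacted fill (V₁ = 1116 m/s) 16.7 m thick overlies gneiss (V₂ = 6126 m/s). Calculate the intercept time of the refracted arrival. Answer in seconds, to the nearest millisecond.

0.029 s

θ_c = arcsin(V₁/V₂) = arcsin(1116/6126) = 10.50°; cos θ_c = 0.9833.
tᵢ = 2h·cos θ_c / V₁ = 2·16.7·0.9833 / 1116 = 0.02943 s.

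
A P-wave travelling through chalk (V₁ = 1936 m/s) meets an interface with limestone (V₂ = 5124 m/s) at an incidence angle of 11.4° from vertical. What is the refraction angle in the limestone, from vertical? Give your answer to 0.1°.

31.5°

sin θ₁/V₁ = sin θ₂/V₂ ⇒ sin θ₂ = 5124·sin 11.4°/1936 = 5124·0.1977/1936 = 0.5231.
θ₂ = arcsin 0.5231 = 31.54° from the normal.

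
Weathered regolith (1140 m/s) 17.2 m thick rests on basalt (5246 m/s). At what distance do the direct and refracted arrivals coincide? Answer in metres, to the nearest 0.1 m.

θ_c = arcsin(1140/5246) = 12.55°, so cos θ_c = 0.9761 and tᵢ = 2h cos θ_c/V₁ = 0.0295 s.
At crossover x/V₁ = x/V₂ + tᵢ ⇒ x = tᵢ/(1/V₁ − 1/V₂) = 0.02945/(8.7719e-04 − 1.9062e-04) = 42.90 m.

42.9 m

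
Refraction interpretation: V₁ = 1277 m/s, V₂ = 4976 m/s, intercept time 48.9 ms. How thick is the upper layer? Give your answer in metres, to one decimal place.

h = tᵢ·V₁·V₂ / (2·√(V₂²−V₁²)).
√(V₂²−V₁²) = √(4976² − 1277²) = 4809.3 m/s.
h = 0.0489 s × 1277 × 4976 / (2 × 4809.3) = 32.30 m.

32.3 m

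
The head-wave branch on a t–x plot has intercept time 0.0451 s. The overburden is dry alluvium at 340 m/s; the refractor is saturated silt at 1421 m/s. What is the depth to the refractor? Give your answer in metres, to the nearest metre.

8 m

θ_c = arcsin(340/1421) = 13.84°; cos θ_c = 0.9710.
tᵢ = 2h cos θ_c/V₁ ⇒ h = tᵢ·V₁/(2 cos θ_c) = 0.0451·340/(2·0.9710) = 7.90 m.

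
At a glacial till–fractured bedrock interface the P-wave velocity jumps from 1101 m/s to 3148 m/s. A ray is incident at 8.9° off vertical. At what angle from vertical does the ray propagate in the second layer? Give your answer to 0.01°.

26.25°

sin θ₁/V₁ = sin θ₂/V₂ ⇒ sin θ₂ = 3148·sin 8.9°/1101 = 3148·0.1547/1101 = 0.4424.
θ₂ = sin⁻¹(0.4424) = 26.25° (from vertical).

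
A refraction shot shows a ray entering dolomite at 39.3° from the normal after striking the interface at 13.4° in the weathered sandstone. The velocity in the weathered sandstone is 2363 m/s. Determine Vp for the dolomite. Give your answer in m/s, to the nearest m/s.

sin 13.4° = 0.2317; sin 39.3° = 0.6334.
V₂ = V₁·(sin θ₂/sin θ₁) = 2363·(0.6334/0.2317) = 6458.22 m/s.

6458 m/s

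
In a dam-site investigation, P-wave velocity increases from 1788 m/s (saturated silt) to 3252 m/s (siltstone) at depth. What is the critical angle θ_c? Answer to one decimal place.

33.4°

Critical incidence: sin θ_c = V₁/V₂ = 1788/3252 = 0.5498.
θ_c = arcsin 0.5498 = 33.35°.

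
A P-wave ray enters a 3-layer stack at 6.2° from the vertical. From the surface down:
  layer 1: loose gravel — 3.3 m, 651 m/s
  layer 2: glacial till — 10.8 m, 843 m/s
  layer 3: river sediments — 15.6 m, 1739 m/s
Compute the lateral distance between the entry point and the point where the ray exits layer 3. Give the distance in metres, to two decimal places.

p = sin θ₁/V₁ = sin 6.2°/651 = 1.6590e-04 s/m is conserved through the stack.
Layer 1: θ = 6.20°; offset = 3.3·tan 6.20° = 0.3585 m.
Layer 2: sin θ = p·843 = 0.1399 → θ = 8.04°; offset = 10.8·tan 8.04° = 1.5254 m.
Layer 3: sin θ = p·1739 = 0.2885 → θ = 16.77°; offset = 15.6·tan 16.77° = 4.7004 m.
Summing the layer offsets gives 6.5843 m.

6.58 m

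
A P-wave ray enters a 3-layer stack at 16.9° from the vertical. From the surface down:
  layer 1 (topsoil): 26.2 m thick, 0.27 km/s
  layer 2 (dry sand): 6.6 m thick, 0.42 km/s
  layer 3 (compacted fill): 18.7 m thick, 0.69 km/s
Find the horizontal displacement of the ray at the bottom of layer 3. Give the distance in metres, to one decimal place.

Apply Snell's law at each interface; in layer i the horizontal offset is hᵢ·tan θᵢ.
Layer 1: θ = 16.90°; offset = 26.2·tan 16.90° = 7.960 m.
Layer 2: sin θ = 0.42·sin 16.9°/0.27 = 0.4522, θ = 26.89°; offset = 6.6·tan 26.89° = 3.346 m.
Layer 3: sin θ = 0.69·sin 16.9°/0.27 = 0.7429, θ = 47.98°; offset = 18.7·tan 47.98° = 20.754 m.
Total horizontal offset = 32.060 m.

32.1 m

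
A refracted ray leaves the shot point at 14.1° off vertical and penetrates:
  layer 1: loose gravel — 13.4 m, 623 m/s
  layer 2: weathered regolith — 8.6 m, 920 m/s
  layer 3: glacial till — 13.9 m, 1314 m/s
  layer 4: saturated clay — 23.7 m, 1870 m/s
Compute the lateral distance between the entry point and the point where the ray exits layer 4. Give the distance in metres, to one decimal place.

Apply Snell's law at each interface; in layer i the horizontal offset is hᵢ·tan θᵢ.
Layer 1: θ = 14.10°; offset = 13.4·tan 14.10° = 3.366 m.
Layer 2: sin θ = 920·sin 14.1°/623 = 0.3598, θ = 21.08°; offset = 8.6·tan 21.08° = 3.316 m.
Layer 3: sin θ = 1314·sin 14.1°/623 = 0.5138, θ = 30.92°; offset = 13.9·tan 30.92° = 8.325 m.
Layer 4: sin θ = 1870·sin 14.1°/623 = 0.7312, θ = 46.99°; offset = 23.7·tan 46.99° = 25.406 m.
Summing the layer offsets gives 40.413 m.

40.4 m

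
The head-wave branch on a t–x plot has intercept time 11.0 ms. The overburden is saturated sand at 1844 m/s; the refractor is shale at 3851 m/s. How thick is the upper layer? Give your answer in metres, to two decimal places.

θ_c = arcsin(1844/3851) = 28.61°; cos θ_c = 0.8779.
tᵢ = 2h cos θ_c/V₁ ⇒ h = tᵢ·V₁/(2 cos θ_c) = 0.011·1844/(2·0.8779) = 11.55 m.

11.55 m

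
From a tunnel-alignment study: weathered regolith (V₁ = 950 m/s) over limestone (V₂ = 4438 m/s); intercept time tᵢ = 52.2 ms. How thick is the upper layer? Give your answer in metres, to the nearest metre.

θ_c = arcsin(950/4438) = 12.36°; cos θ_c = 0.9768.
tᵢ = 2h cos θ_c/V₁ ⇒ h = tᵢ·V₁/(2 cos θ_c) = 0.0522·950/(2·0.9768) = 25.38 m.

25 m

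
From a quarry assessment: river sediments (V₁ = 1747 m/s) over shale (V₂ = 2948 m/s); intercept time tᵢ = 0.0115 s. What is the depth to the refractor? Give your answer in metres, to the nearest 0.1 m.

12.5 m

θ_c = arcsin(1747/2948) = 36.34°; cos θ_c = 0.8055.
tᵢ = 2h cos θ_c/V₁ ⇒ h = tᵢ·V₁/(2 cos θ_c) = 0.0115·1747/(2·0.8055) = 12.47 m.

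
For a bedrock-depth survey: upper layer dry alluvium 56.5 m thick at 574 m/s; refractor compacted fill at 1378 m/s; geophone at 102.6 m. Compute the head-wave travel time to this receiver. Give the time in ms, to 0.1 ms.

θ_c = arcsin(V₁/V₂) = arcsin(574/1378) = 24.62°, cos θ_c = 0.9091.
Intercept time tᵢ = 2h cos θ_c / V₁ = 2·56.5·0.9091/574 = 0.17897 s.
t = x/V₂ + tᵢ = 102.6/1378 + 0.17897 = 0.25343 s.

253.4 ms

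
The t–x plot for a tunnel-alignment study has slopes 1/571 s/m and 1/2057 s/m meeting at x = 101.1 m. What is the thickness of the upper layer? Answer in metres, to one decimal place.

38.0 m

x_cross = 2h·√((V₂+V₁)/(V₂−V₁)) → h = x_cross / (2·√((V₂+V₁)/(V₂−V₁))).
√((V₂+V₁)/(V₂−V₁)) = √((2057+571)/(2057−571)) = 1.3299.
h = 101.1 / (2·1.3299) = 38.01 m.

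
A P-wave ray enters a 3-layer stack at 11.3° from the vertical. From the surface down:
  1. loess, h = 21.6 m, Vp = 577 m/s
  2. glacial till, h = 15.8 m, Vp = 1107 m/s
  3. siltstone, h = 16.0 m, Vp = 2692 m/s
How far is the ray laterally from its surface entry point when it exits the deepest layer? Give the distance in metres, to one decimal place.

Ray parameter p = sin 11.3° / 577 m/s = 3.3959e-04 s/m.
Layer 1: θ = 11.30°; offset = 21.6·tan 11.30° = 4.316 m.
Layer 2: sin θ = p·1107 = 0.3759 → θ = 22.08°; offset = 15.8·tan 22.08° = 6.410 m.
Layer 3: sin θ = p·2692 = 0.9142 → θ = 66.09°; offset = 16.0·tan 66.09° = 36.090 m.
Total horizontal offset = 46.816 m.

46.8 m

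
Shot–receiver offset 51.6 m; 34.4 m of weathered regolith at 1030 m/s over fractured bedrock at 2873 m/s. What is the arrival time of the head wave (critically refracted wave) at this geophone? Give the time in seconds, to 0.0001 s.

0.0803 s

θ_c = arcsin(V₁/V₂) = arcsin(1030/2873) = 21.01°, cos θ_c = 0.9335.
Intercept time tᵢ = 2h cos θ_c / V₁ = 2·34.4·0.9335/1030 = 0.06236 s.
t = x/V₂ + tᵢ = 51.6/2873 + 0.06236 = 0.08032 s.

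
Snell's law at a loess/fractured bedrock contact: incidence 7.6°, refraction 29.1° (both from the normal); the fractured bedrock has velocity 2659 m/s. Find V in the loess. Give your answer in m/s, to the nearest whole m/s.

723 m/s

Snell's law: sin 7.6°/V₁ = sin 29.1°/V₂.
V₁ = V₂·sin 7.6°/sin 29.1° = 2659 × 0.2719 = 723.10 m/s.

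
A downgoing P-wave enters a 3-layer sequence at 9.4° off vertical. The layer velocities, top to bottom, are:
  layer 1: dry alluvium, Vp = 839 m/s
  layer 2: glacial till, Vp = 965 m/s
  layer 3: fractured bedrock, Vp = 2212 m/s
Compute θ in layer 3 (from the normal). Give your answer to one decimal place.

25.5°

Ray parameter p = sin 9.4° / 839 = 1.9467e-04 s/m.
sin θ_3 = p·V_3 = 1.9467e-04 × 2212 = 0.4306.
θ_3 = arcsin 0.4306 = 25.51°.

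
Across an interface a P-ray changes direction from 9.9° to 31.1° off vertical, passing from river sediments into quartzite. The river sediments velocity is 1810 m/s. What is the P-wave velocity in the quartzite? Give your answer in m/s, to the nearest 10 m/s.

sin 9.9° = 0.1719; sin 31.1° = 0.5165.
V₂ = V₁·(sin θ₂/sin θ₁) = 1810·(0.5165/0.1719) = 5437.85 m/s.

5440 m/s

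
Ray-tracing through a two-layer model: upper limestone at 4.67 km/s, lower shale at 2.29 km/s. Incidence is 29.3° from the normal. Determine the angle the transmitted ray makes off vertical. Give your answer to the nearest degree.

Snell's law: sin θ₂ = (V₂/V₁)·sin θ₁ = (2.29/4.67)·sin 29.3° = 0.2400.
θ₂ = sin⁻¹(0.2400) = 13.89° (from vertical).

14°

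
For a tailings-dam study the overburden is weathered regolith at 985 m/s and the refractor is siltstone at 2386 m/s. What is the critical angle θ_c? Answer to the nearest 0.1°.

Critical incidence: sin θ_c = V₁/V₂ = 985/2386 = 0.4128.
θ_c = arcsin 0.4128 = 24.38°.

24.4°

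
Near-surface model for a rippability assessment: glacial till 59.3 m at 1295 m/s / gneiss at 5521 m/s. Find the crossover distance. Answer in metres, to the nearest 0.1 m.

150.6 m

θ_c = arcsin(1295/5521) = 13.57°, so cos θ_c = 0.9721 and tᵢ = 2h cos θ_c/V₁ = 0.0890 s.
At crossover x/V₁ = x/V₂ + tᵢ ⇒ x = tᵢ/(1/V₁ − 1/V₂) = 0.08903/(7.7220e-04 − 1.8113e-04) = 150.62 m.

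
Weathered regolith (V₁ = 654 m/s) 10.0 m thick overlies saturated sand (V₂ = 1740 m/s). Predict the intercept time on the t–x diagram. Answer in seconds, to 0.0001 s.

0.0283 s

θ_c = arcsin(V₁/V₂) = arcsin(654/1740) = 22.08°; cos θ_c = 0.9267.
tᵢ = 2h·cos θ_c / V₁ = 2·10.0·0.9267 / 654 = 0.02834 s.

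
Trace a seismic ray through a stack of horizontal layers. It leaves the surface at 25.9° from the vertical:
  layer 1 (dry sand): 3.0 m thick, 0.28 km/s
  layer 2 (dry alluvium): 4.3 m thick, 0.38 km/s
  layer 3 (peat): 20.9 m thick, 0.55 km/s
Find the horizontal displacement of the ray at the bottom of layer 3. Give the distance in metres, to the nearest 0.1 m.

39.5 m

Ray parameter p = sin 25.9° / 0.28 km/s = 1.5600e+00 s/km.
Layer 1: θ = 25.90°; offset = 3.0·tan 25.90° = 1.457 m.
Layer 2: sin θ = p·0.38 = 0.5928 → θ = 36.36°; offset = 4.3·tan 36.36° = 3.165 m.
Layer 3: sin θ = p·0.55 = 0.8580 → θ = 59.09°; offset = 20.9·tan 59.09° = 34.912 m.
Total horizontal offset = 39.534 m.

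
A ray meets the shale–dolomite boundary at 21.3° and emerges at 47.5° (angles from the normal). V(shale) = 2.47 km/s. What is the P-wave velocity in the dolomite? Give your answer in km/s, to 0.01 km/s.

Snell's law: sin 21.3°/V₁ = sin 47.5°/V₂.
V₂ = V₁·sin 47.5°/sin 21.3° = 2.47 × 2.0297 = 5.01 km/s.

5.01 km/s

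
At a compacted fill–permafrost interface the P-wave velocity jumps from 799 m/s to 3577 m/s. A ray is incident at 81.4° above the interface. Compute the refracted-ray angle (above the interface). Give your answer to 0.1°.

48.0°

Angle from the normal: 90° − 81.4° = 8.6°.
Snell's law: sin θ₂ = (V₂/V₁)·sin θ₁ = (3577/799)·sin 8.6° = 0.6694.
θ₂ = arcsin 0.6694 = 42.02° from the normal.
From the interface: 90° − 42.02° = 47.98°.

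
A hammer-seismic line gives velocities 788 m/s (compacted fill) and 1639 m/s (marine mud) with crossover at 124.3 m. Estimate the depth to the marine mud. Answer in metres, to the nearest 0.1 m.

x_cross = 2h·√((V₂+V₁)/(V₂−V₁)) → h = x_cross / (2·√((V₂+V₁)/(V₂−V₁))).
√((V₂+V₁)/(V₂−V₁)) = √((1639+788)/(1639−788)) = 1.6888.
h = 124.3 / (2·1.6888) = 36.80 m.

36.8 m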